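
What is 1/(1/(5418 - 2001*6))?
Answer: -6588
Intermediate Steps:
1/(1/(5418 - 2001*6)) = 1/(1/(5418 - 12006)) = 1/(1/(-6588)) = 1/(-1/6588) = -6588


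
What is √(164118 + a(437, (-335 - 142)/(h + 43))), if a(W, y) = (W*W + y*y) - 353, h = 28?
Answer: √1788441623/71 ≈ 595.63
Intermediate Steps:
a(W, y) = -353 + W² + y² (a(W, y) = (W² + y²) - 353 = -353 + W² + y²)
√(164118 + a(437, (-335 - 142)/(h + 43))) = √(164118 + (-353 + 437² + ((-335 - 142)/(28 + 43))²)) = √(164118 + (-353 + 190969 + (-477/71)²)) = √(164118 + (-353 + 190969 + 227529/5041)) = √(164118 + 961122785/5041) = √(1788441623/5041) = √1788441623/71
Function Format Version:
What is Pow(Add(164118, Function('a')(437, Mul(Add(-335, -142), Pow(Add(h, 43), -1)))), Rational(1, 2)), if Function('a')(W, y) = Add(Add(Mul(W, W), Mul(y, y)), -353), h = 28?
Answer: Mul(Rational(1, 71), Pow(1788441623, Rational(1, 2))) ≈ 595.63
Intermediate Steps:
Function('a')(W, y) = Add(-353, Pow(W, 2), Pow(y, 2)) (Function('a')(W, y) = Add(Add(Pow(W, 2), Pow(y, 2)), -353) = Add(-353, Pow(W, 2), Pow(y, 2)))
Pow(Add(164118, Function('a')(437, Mul(Add(-335, -142), Pow(Add(h, 43), -1)))), Rational(1, 2)) = Pow(Add(164118, Add(-353, Pow(437, 2), Pow(Mul(Add(-335, -142), Pow(Add(28, 43), -1)), 2))), Rational(1, 2)) = Pow(Add(164118, Add(-353, 190969, Pow(Mul(-477, Pow(71, -1)), 2))), Rational(1, 2)) = Pow(Add(164118, Add(-353, 190969, Pow(Mul(-477, Rational(1, 71)), 2))), Rational(1, 2)) = Pow(Add(164118, Add(-353, 190969, Pow(Rational(-477, 71), 2))), Rational(1, 2)) = Pow(Add(164118, Add(-353, 190969, Rational(227529, 5041))), Rational(1, 2)) = Pow(Add(164118, Rational(961122785, 5041)), Rational(1, 2)) = Pow(Rational(1788441623, 5041), Rational(1, 2)) = Mul(Rational(1, 71), Pow(1788441623, Rational(1, 2)))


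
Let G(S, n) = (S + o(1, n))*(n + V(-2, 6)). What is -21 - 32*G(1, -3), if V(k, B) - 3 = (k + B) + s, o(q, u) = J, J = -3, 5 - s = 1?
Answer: 491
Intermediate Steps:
s = 4 (s = 5 - 1*1 = 5 - 1 = 4)
o(q, u) = -3
V(k, B) = 7 + B + k (V(k, B) = 3 + ((k + B) + 4) = 3 + ((B + k) + 4) = 3 + (4 + B + k) = 7 + B + k)
G(S, n) = (-3 + S)*(11 + n) (G(S, n) = (S - 3)*(n + (7 + 6 - 2)) = (-3 + S)*(n + 11) = (-3 + S)*(11 + n))
-21 - 32*G(1, -3) = -21 - 32*(-33 - 3*(-3) + 11*1 + 1*(-3)) = -21 - 32*(-33 + 9 + 11 - 3) = -21 - 32*(-16) = -21 + 512 = 491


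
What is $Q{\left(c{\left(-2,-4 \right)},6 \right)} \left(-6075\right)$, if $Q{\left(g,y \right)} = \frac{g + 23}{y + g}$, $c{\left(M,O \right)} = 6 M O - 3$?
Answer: $-8100$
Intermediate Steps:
$c{\left(M,O \right)} = -3 + 6 M O$ ($c{\left(M,O \right)} = 6 M O - 3 = -3 + 6 M O$)
$Q{\left(g,y \right)} = \frac{23 + g}{g + y}$
$Q{\left(c{\left(-2,-4 \right)},6 \right)} \left(-6075\right) = \frac{23 - \left(3 + 12 \left(-4\right)\right)}{\left(-3 + 6 \left(-2\right) \left(-4\right)\right) + 6} \left(-6075\right) = \frac{23 + \left(-3 + 48\right)}{\left(-3 + 48\right) + 6} \left(-6075\right) = \frac{23 + 45}{45 + 6} \left(-6075\right) = \frac{1}{51} \cdot 68 \left(-6075\right) = \frac{4}{3} \left(-6075\right) = -8100$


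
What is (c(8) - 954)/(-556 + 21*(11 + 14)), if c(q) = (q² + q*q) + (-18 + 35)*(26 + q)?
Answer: 8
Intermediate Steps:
c(q) = 442 + 2*q² + 17*q (c(q) = (q² + q²) + 17*(26 + q) = 2*q² + (442 + 17*q) = 442 + 2*q² + 17*q)
(c(8) - 954)/(-556 + 21*(11 + 14)) = ((442 + 2*8² + 17*8) - 954)/(-556 + 21*(11 + 14)) = ((442 + 2*64 + 136) - 954)/(-556 + 21*25) = ((442 + 128 + 136) - 954)/(-556 + 525) = (706 - 954)/(-31) = -248*(-1/31) = 8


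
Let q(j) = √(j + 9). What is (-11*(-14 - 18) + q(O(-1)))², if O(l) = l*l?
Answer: (352 + √10)² ≈ 1.2614e+5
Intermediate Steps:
O(l) = l²
q(j) = √(9 + j)
(-11*(-14 - 18) + q(O(-1)))² = (-11*(-14 - 18) + √(9 + (-1)²))² = (-11*(-32) + √(9 + 1))² = (352 + √10)²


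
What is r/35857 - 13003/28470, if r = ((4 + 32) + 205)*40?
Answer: -191797771/1020848790 ≈ -0.18788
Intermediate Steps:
r = 9640 (r = (36 + 205)*40 = 241*40 = 9640)
r/35857 - 13003/28470 = 9640/35857 - 13003/28470 = -191797771/1020848790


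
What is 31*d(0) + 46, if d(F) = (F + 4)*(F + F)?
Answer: 46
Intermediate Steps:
d(F) = 2*F*(4 + F) (d(F) = (4 + F)*(2*F) = 2*F*(4 + F))
31*d(0) + 46 = 31*(2*0*(4 + 0)) + 46 = 31*(2*0*4) + 46 = 31*0 + 46 = 0 + 46 = 46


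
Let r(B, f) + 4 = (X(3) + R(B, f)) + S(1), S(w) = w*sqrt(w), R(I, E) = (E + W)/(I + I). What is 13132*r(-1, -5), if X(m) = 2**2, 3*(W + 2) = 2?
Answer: 164150/3 ≈ 54717.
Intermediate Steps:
W = -4/3 (W = -2 + (1/3)*2 = -2 + 2/3 = -4/3 ≈ -1.3333)
R(I, E) = (-4/3 + E)/(2*I) (R(I, E) = (E - 4/3)/(I + I) = (-4/3 + E)/((2*I)) = (-4/3 + E)*(1/(2*I)) = (-4/3 + E)/(2*I))
S(w) = w**(3/2)
X(m) = 4
r(B, f) = 1 + (-4 + 3*f)/(6*B) (r(B, f) = -4 + ((4 + (-4 + 3*f)/(6*B)) + 1**(3/2)) = -4 + ((4 + (-4 + 3*f)/(6*B)) + 1) = -4 + (5 + (-4 + 3*f)/(6*B)) = 1 + (-4 + 3*f)/(6*B))
13132*r(-1, -5) = 13132*((-2/3 - 1 + (1/2)*(-5))/(-1)) = 13132*(-(-2/3 - 1 - 5/2)) = 13132*(-1*(-25/6)) = 13132*(25/6) = 164150/3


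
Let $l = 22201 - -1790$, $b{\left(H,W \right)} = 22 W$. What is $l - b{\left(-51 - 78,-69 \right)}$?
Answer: $25509$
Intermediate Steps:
$l = 23991$ ($l = 22201 + 1790 = 23991$)
$l - b{\left(-51 - 78,-69 \right)} = 23991 - 22 \left(-69\right) = 23991 - -1518 = 23991 + 1518 = 25509$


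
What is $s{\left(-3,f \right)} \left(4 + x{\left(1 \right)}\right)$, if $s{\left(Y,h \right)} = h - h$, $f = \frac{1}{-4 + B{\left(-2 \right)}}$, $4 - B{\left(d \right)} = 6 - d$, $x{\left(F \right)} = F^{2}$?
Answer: $0$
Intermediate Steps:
$B{\left(d \right)} = -2 + d$ ($B{\left(d \right)} = 4 - \left(6 - d\right) = 4 + \left(-6 + d\right) = -2 + d$)
$f = - \frac{1}{8}$ ($f = \frac{1}{-4 - 4} = \frac{1}{-8} = - \frac{1}{8} \approx -0.125$)
$s{\left(Y,h \right)} = 0$
$s{\left(-3,f \right)} \left(4 + x{\left(1 \right)}\right) = 0 \left(4 + 1^{2}\right) = 0 \left(4 + 1\right) = 0 \cdot 5 = 0$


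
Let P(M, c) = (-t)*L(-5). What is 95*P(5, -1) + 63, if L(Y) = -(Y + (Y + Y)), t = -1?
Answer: 1488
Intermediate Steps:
L(Y) = -3*Y (L(Y) = -(Y + 2*Y) = -3*Y)
P(M, c) = 15 (P(M, c) = (-1*(-1))*(-3*(-5)) = 1*15 = 15)
95*P(5, -1) + 63 = 95*15 + 63 = 1425 + 63 = 1488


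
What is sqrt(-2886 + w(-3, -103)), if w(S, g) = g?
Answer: 7*I*sqrt(61) ≈ 54.672*I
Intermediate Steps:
sqrt(-2886 + w(-3, -103)) = sqrt(-2886 - 103) = sqrt(-2989) = 7*I*sqrt(61)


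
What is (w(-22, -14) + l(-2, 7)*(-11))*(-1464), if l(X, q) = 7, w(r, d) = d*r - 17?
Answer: -313296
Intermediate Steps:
w(r, d) = -17 + d*r
(w(-22, -14) + l(-2, 7)*(-11))*(-1464) = ((-17 - 14*(-22)) + 7*(-11))*(-1464) = ((-17 + 308) - 77)*(-1464) = (291 - 77)*(-1464) = 214*(-1464) = -313296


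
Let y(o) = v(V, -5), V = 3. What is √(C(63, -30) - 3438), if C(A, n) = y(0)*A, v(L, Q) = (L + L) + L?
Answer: 3*I*√319 ≈ 53.582*I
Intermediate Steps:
v(L, Q) = 3*L (v(L, Q) = 2*L + L = 3*L)
y(o) = 9 (y(o) = 3*3 = 9)
C(A, n) = 9*A
√(C(63, -30) - 3438) = √(9*63 - 3438) = √(567 - 3438) = √(-2871) = 3*I*√319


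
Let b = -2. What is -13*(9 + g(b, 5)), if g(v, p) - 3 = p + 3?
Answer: -260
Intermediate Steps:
g(v, p) = 6 + p (g(v, p) = 3 + (p + 3) = 3 + (3 + p) = 6 + p)
-13*(9 + g(b, 5)) = -13*(9 + (6 + 5)) = -13*(9 + 11) = -13*20 = -260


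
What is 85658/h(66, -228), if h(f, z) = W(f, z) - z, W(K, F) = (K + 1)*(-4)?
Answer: -42829/20 ≈ -2141.4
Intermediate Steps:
W(K, F) = -4 - 4*K (W(K, F) = (1 + K)*(-4) = -4 - 4*K)
h(f, z) = -4 - z - 4*f (h(f, z) = (-4 - 4*f) - z = -4 - z - 4*f)
85658/h(66, -228) = 85658/(-4 - 1*(-228) - 4*66) = 85658/(-4 + 228 - 264) = 85658/(-40) = 85658*(-1/40) = -42829/20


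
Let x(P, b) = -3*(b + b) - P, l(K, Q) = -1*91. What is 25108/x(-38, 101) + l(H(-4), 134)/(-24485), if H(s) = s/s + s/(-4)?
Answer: -153679423/3476870 ≈ -44.201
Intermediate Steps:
H(s) = 1 - s/4 (H(s) = 1 + s*(-¼) = 1 - s/4)
l(K, Q) = -91
x(P, b) = -P - 6*b (x(P, b) = -6*b - P = -P - 6*b)
25108/x(-38, 101) + l(H(-4), 134)/(-24485) = 25108/(-1*(-38) - 6*101) - 91/(-24485) = 25108/(38 - 606) - 91*(-1/24485) = 25108/(-568) + 91/24485 = 25108*(-1/568) + 91/24485 = -6277/142 + 91/24485 = -153679423/3476870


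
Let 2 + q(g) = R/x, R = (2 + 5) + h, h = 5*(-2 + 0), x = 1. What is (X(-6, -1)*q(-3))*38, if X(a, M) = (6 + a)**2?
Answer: 0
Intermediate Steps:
h = -10 (h = 5*(-2) = -10)
R = -3 (R = (2 + 5) - 10 = 7 - 10 = -3)
q(g) = -5 (q(g) = -2 - 3/1 = -2 - 3*1 = -2 - 3 = -5)
(X(-6, -1)*q(-3))*38 = ((6 - 6)**2*(-5))*38 = (0**2*(-5))*38 = (0*(-5))*38 = 0*38 = 0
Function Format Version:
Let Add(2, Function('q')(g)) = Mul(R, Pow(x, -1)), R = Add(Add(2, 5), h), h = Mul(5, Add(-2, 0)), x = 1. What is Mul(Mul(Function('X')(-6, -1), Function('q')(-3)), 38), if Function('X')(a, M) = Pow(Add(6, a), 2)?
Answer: 0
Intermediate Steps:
h = -10 (h = Mul(5, -2) = -10)
R = -3 (R = Add(Add(2, 5), -10) = Add(7, -10) = -3)
Function('q')(g) = -5 (Function('q')(g) = Add(-2, Mul(-3, Pow(1, -1))) = Add(-2, Mul(-3, 1)) = Add(-2, -3) = -5)
Mul(Mul(Function('X')(-6, -1), Function('q')(-3)), 38) = Mul(Mul(Pow(Add(6, -6), 2), -5), 38) = Mul(Mul(Pow(0, 2), -5), 38) = Mul(Mul(0, -5), 38) = Mul(0, 38) = 0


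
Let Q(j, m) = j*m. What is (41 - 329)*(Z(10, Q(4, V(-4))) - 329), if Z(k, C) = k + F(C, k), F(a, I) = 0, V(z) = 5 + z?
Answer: 91872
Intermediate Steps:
Z(k, C) = k (Z(k, C) = k + 0 = k)
(41 - 329)*(Z(10, Q(4, V(-4))) - 329) = (41 - 329)*(10 - 329) = -288*(-319) = 91872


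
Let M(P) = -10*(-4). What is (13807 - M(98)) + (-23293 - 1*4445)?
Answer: -13971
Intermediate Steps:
M(P) = 40
(13807 - M(98)) + (-23293 - 1*4445) = (13807 - 1*40) + (-23293 - 1*4445) = (13807 - 40) + (-23293 - 4445) = 13767 - 27738 = -13971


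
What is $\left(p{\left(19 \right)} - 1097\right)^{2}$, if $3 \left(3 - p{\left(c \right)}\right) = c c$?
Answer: $\frac{13271449}{9} \approx 1.4746 \cdot 10^{6}$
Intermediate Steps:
$p{\left(c \right)} = 3 - \frac{c^{2}}{3}$ ($p{\left(c \right)} = 3 - \frac{c c}{3} = 3 - \frac{c^{2}}{3}$)
$\left(p{\left(19 \right)} - 1097\right)^{2} = \left(\left(3 - \frac{19^{2}}{3}\right) - 1097\right)^{2} = \left(\left(3 - \frac{361}{3}\right) - 1097\right)^{2} = \left(- \frac{352}{3} - 1097\right)^{2} = \left(- \frac{3643}{3}\right)^{2} = \frac{13271449}{9}$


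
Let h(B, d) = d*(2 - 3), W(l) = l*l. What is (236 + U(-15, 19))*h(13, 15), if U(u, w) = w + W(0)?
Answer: -3825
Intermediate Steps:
W(l) = l**2
h(B, d) = -d (h(B, d) = d*(-1) = -d)
U(u, w) = w (U(u, w) = w + 0**2 = w + 0 = w)
(236 + U(-15, 19))*h(13, 15) = (236 + 19)*(-1*15) = 255*(-15) = -3825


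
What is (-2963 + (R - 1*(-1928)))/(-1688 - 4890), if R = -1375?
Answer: 1205/3289 ≈ 0.36637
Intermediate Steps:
(-2963 + (R - 1*(-1928)))/(-1688 - 4890) = (-2963 + (-1375 - 1*(-1928)))/(-1688 - 4890) = (-2963 + (-1375 + 1928))/(-6578) = (-2963 + 553)*(-1/6578) = -2410*(-1/6578) = 1205/3289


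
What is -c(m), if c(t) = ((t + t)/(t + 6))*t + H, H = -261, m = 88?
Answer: 4523/47 ≈ 96.234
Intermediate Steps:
c(t) = -261 + 2*t**2/(6 + t) (c(t) = ((t + t)/(t + 6))*t - 261 = ((2*t)/(6 + t))*t - 261 = (2*t/(6 + t))*t - 261 = 2*t**2/(6 + t) - 261 = -261 + 2*t**2/(6 + t))
-c(m) = -(-1566 - 261*88 + 2*88**2)/(6 + 88) = -(-1566 - 22968 + 2*7744)/94 = -(-1566 - 22968 + 15488)/94 = -(-9046)/94 = -1*(-4523/47) = 4523/47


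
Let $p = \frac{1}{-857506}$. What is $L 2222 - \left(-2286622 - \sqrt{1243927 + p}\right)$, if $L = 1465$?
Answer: $5541852 + \frac{\sqrt{5412308270393514}}{65962} \approx 5.543 \cdot 10^{6}$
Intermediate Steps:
$p = - \frac{1}{857506} \approx -1.1662 \cdot 10^{-6}$
$L 2222 - \left(-2286622 - \sqrt{1243927 + p}\right) = 1465 \cdot 2222 - \left(-2286622 - \sqrt{1243927 - \frac{1}{857506}}\right) = 3255230 - \left(-2286622 - \sqrt{\frac{1066674866061}{857506}}\right) = 3255230 - \left(-2286622 - \frac{\sqrt{5412308270393514}}{65962}\right) = 3255230 + \left(2286622 + \frac{\sqrt{5412308270393514}}{65962}\right) = 5541852 + \frac{\sqrt{5412308270393514}}{65962}$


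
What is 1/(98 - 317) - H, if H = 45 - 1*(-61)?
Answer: -23215/219 ≈ -106.00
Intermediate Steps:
H = 106 (H = 45 + 61 = 106)
1/(98 - 317) - H = 1/(98 - 317) - 1*106 = 1/(-219) - 106 = -1/219 - 106 = -23215/219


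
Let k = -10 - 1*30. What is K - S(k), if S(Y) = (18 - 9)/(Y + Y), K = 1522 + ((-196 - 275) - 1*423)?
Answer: 50249/80 ≈ 628.11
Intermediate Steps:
k = -40 (k = -10 - 30 = -40)
K = 628 (K = 1522 + (-471 - 423) = 1522 - 894 = 628)
S(Y) = 9/(2*Y) (S(Y) = 9/((2*Y)) = 9*(1/(2*Y)) = 9/(2*Y))
K - S(k) = 628 - 9/(2*(-40)) = 628 - 9*(-1)/(2*40) = 628 - 1*(-9/80) = 628 + 9/80 = 50249/80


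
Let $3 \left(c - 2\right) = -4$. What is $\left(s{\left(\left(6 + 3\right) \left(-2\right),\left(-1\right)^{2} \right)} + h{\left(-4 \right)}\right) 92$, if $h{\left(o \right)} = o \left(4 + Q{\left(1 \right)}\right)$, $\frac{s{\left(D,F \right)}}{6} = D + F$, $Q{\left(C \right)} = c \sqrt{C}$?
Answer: $- \frac{33304}{3} \approx -11101.0$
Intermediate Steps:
$c = \frac{2}{3}$ ($c = 2 + \frac{1}{3} \left(-4\right) = 2 - \frac{4}{3} = \frac{2}{3} \approx 0.66667$)
$Q{\left(C \right)} = \frac{2 \sqrt{C}}{3}$
$s{\left(D,F \right)} = 6 D + 6 F$ ($s{\left(D,F \right)} = 6 \left(D + F\right) = 6 D + 6 F$)
$h{\left(o \right)} = \frac{14 o}{3}$ ($h{\left(o \right)} = o \left(4 + \frac{2 \sqrt{1}}{3}\right) = o \left(4 + \frac{2}{3} \cdot 1\right) = o \left(4 + \frac{2}{3}\right) = o \frac{14}{3} = \frac{14 o}{3}$)
$\left(s{\left(\left(6 + 3\right) \left(-2\right),\left(-1\right)^{2} \right)} + h{\left(-4 \right)}\right) 92 = \left(\left(6 \left(6 + 3\right) \left(-2\right) + 6 \left(-1\right)^{2}\right) + \frac{14}{3} \left(-4\right)\right) 92 = \left(\left(6 \cdot 9 \left(-2\right) + 6 \cdot 1\right) - \frac{56}{3}\right) 92 = \left(\left(6 \left(-18\right) + 6\right) - \frac{56}{3}\right) 92 = \left(\left(-108 + 6\right) - \frac{56}{3}\right) 92 = \left(-102 - \frac{56}{3}\right) 92 = \left(- \frac{362}{3}\right) 92 = - \frac{33304}{3}$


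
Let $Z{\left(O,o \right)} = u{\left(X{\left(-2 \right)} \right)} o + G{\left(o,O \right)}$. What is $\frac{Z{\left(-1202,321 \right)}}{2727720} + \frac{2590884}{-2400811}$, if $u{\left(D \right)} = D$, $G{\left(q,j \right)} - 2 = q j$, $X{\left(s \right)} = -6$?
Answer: $- \frac{3999079491353}{3274370090460} \approx -1.2213$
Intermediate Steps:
$G{\left(q,j \right)} = 2 + j q$ ($G{\left(q,j \right)} = 2 + q j = 2 + j q$)
$Z{\left(O,o \right)} = 2 - 6 o + O o$ ($Z{\left(O,o \right)} = - 6 o + \left(2 + O o\right) = 2 - 6 o + O o$)
$\frac{Z{\left(-1202,321 \right)}}{2727720} + \frac{2590884}{-2400811} = \frac{2 - 1926 - 385842}{2727720} + \frac{2590884}{-2400811} = \left(2 - 1926 - 385842\right) \frac{1}{2727720} + 2590884 \left(- \frac{1}{2400811}\right) = \left(-387766\right) \frac{1}{2727720} - \frac{2590884}{2400811} = - \frac{193883}{1363860} - \frac{2590884}{2400811} = - \frac{3999079491353}{3274370090460}$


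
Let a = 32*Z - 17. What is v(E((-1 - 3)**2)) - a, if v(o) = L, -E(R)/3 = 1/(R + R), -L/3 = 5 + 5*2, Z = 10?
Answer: -348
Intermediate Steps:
L = -45 (L = -3*(5 + 5*2) = -3*(5 + 10) = -3*15 = -45)
E(R) = -3/(2*R) (E(R) = -3/(R + R) = -3*1/(2*R) = -3/(2*R))
v(o) = -45
a = 303 (a = 32*10 - 17 = 320 - 17 = 303)
v(E((-1 - 3)**2)) - a = -45 - 1*303 = -45 - 303 = -348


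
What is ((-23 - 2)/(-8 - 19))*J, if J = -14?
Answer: -350/27 ≈ -12.963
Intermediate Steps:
((-23 - 2)/(-8 - 19))*J = ((-23 - 2)/(-8 - 19))*(-14) = -25/(-27)*(-14) = -25*(-1/27)*(-14) = (25/27)*(-14) = -350/27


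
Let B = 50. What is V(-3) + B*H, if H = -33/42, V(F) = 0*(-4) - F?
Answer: -254/7 ≈ -36.286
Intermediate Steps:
V(F) = -F (V(F) = 0 - F = -F)
H = -11/14 (H = -33*1/42 = -11/14 ≈ -0.78571)
V(-3) + B*H = -1*(-3) + 50*(-11/14) = 3 - 275/7 = -254/7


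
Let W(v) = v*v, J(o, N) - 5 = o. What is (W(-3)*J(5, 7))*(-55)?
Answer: -4950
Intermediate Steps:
J(o, N) = 5 + o
W(v) = v**2
(W(-3)*J(5, 7))*(-55) = ((-3)**2*(5 + 5))*(-55) = (9*10)*(-55) = 90*(-55) = -4950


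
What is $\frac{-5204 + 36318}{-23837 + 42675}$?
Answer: $\frac{15557}{9419} \approx 1.6517$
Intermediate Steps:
$\frac{-5204 + 36318}{-23837 + 42675} = \frac{31114}{18838} = 31114 \cdot \frac{1}{18838} = \frac{15557}{9419}$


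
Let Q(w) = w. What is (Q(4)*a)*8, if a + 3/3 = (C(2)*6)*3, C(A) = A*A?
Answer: 2272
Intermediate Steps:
C(A) = A**2
a = 71 (a = -1 + (2**2*6)*3 = -1 + (4*6)*3 = -1 + 24*3 = -1 + 72 = 71)
(Q(4)*a)*8 = (4*71)*8 = 284*8 = 2272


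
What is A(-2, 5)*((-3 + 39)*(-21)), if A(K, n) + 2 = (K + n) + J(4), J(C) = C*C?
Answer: -12852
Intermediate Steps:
J(C) = C²
A(K, n) = 14 + K + n (A(K, n) = -2 + ((K + n) + 4²) = -2 + ((K + n) + 16) = -2 + (16 + K + n) = 14 + K + n)
A(-2, 5)*((-3 + 39)*(-21)) = (14 - 2 + 5)*((-3 + 39)*(-21)) = 17*(36*(-21)) = 17*(-756) = -12852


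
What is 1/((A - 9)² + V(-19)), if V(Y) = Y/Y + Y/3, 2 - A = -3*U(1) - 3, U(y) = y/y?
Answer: -3/13 ≈ -0.23077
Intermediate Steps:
U(y) = 1
A = 8 (A = 2 - (-3*1 - 3) = 2 - (-3 - 3) = 2 - 1*(-6) = 2 + 6 = 8)
V(Y) = 1 + Y/3 (V(Y) = 1 + Y*(⅓) = 1 + Y/3)
1/((A - 9)² + V(-19)) = 1/((8 - 9)² + (1 + (⅓)*(-19))) = 1/((-1)² + (1 - 19/3)) = 1/(1 - 16/3) = 1/(-13/3) = -3/13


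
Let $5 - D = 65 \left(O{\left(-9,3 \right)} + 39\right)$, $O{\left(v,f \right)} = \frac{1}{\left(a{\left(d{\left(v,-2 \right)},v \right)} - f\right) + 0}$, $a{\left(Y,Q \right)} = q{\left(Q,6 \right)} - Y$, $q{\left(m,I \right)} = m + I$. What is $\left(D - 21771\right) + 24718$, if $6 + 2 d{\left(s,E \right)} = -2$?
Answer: $\frac{899}{2} \approx 449.5$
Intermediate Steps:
$q{\left(m,I \right)} = I + m$
$d{\left(s,E \right)} = -4$ ($d{\left(s,E \right)} = -3 + \frac{1}{2} \left(-2\right) = -3 - 1 = -4$)
$a{\left(Y,Q \right)} = 6 + Q - Y$ ($a{\left(Y,Q \right)} = \left(6 + Q\right) - Y = 6 + Q - Y$)
$O{\left(v,f \right)} = \frac{1}{10 + v - f}$ ($O{\left(v,f \right)} = \frac{1}{\left(\left(6 + v - -4\right) - f\right) + 0} = \frac{1}{\left(\left(6 + v + 4\right) - f\right) + 0} = \frac{1}{\left(\left(10 + v\right) - f\right) + 0} = \frac{1}{\left(10 + v - f\right) + 0} = \frac{1}{10 + v - f}$)
$D = - \frac{4995}{2}$ ($D = 5 - 65 \left(\frac{1}{10 - 9 - 3} + 39\right) = 5 - 65 \left(\frac{1}{-2} + 39\right) = 5 - 65 \left(- \frac{1}{2} + 39\right) = 5 - 65 \cdot \frac{77}{2} = 5 - \frac{5005}{2} = - \frac{4995}{2} \approx -2497.5$)
$\left(D - 21771\right) + 24718 = \left(- \frac{4995}{2} - 21771\right) + 24718 = - \frac{48537}{2} + 24718 = \frac{899}{2}$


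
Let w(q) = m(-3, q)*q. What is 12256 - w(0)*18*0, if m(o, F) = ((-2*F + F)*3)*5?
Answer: 12256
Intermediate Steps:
m(o, F) = -15*F (m(o, F) = (-F*3)*5 = -3*F*5 = -15*F)
w(q) = -15*q**2 (w(q) = (-15*q)*q = -15*q**2)
12256 - w(0)*18*0 = 12256 - -15*0**2*18*0 = 12256 - -15*0*18*0 = 12256 - 0*18*0 = 12256 - 0*0 = 12256 - 1*0 = 12256 + 0 = 12256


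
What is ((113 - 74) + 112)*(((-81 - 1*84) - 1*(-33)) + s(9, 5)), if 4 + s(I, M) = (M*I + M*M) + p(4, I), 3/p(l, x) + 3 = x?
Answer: -19781/2 ≈ -9890.5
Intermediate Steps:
p(l, x) = 3/(-3 + x)
s(I, M) = -4 + M² + 3/(-3 + I) + I*M (s(I, M) = -4 + ((M*I + M*M) + 3/(-3 + I)) = -4 + ((I*M + M²) + 3/(-3 + I)) = -4 + ((M² + I*M) + 3/(-3 + I)) = -4 + (M² + 3/(-3 + I) + I*M) = -4 + M² + 3/(-3 + I) + I*M)
((113 - 74) + 112)*(((-81 - 1*84) - 1*(-33)) + s(9, 5)) = ((113 - 74) + 112)*(((-81 - 1*84) - 1*(-33)) + (3 + (-3 + 9)*(-4 + 5² + 9*5))/(-3 + 9)) = (39 + 112)*(((-81 - 84) + 33) + (3 + 6*(-4 + 25 + 45))/6) = 151*((-165 + 33) + (3 + 6*66)/6) = 151*(-132 + (3 + 396)/6) = 151*(-132 + (⅙)*399) = 151*(-132 + 133/2) = 151*(-131/2) = -19781/2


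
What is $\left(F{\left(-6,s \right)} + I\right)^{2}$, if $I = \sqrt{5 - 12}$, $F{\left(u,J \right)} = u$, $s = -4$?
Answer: $\left(6 - i \sqrt{7}\right)^{2} \approx 29.0 - 31.749 i$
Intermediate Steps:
$I = i \sqrt{7}$ ($I = \sqrt{-7} = i \sqrt{7} \approx 2.6458 i$)
$\left(F{\left(-6,s \right)} + I\right)^{2} = \left(-6 + i \sqrt{7}\right)^{2}$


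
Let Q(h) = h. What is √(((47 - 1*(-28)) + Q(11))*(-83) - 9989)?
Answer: 3*I*√1903 ≈ 130.87*I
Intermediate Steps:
√(((47 - 1*(-28)) + Q(11))*(-83) - 9989) = √(((47 - 1*(-28)) + 11)*(-83) - 9989) = √(((47 + 28) + 11)*(-83) - 9989) = √((75 + 11)*(-83) - 9989) = √(86*(-83) - 9989) = √(-7138 - 9989) = √(-17127) = 3*I*√1903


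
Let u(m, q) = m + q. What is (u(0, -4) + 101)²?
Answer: 9409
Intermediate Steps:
(u(0, -4) + 101)² = ((0 - 4) + 101)² = (-4 + 101)² = 97² = 9409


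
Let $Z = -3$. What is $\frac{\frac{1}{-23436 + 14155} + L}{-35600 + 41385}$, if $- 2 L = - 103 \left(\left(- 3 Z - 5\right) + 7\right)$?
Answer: $\frac{10515371}{107381170} \approx 0.097926$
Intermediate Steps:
$L = \frac{1133}{2}$ ($L = - \frac{\left(-103\right) \left(\left(\left(-3\right) \left(-3\right) - 5\right) + 7\right)}{2} = - \frac{\left(-103\right) \left(\left(9 - 5\right) + 7\right)}{2} = - \frac{\left(-103\right) \left(4 + 7\right)}{2} = - \frac{\left(-103\right) 11}{2} = \left(- \frac{1}{2}\right) \left(-1133\right) = \frac{1133}{2} \approx 566.5$)
$\frac{\frac{1}{-23436 + 14155} + L}{-35600 + 41385} = \frac{\frac{1}{-23436 + 14155} + \frac{1133}{2}}{-35600 + 41385} = \frac{\frac{1}{-9281} + \frac{1133}{2}}{5785} = \left(- \frac{1}{9281} + \frac{1133}{2}\right) \frac{1}{5785} = \frac{10515371}{18562} \cdot \frac{1}{5785} = \frac{10515371}{107381170}$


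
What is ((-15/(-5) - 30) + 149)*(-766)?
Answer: -93452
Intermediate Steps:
((-15/(-5) - 30) + 149)*(-766) = ((-15*(-⅕) - 30) + 149)*(-766) = ((3 - 30) + 149)*(-766) = (-27 + 149)*(-766) = 122*(-766) = -93452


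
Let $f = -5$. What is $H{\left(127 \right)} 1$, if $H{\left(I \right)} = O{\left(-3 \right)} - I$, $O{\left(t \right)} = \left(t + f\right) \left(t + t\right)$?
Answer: $-79$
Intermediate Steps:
$O{\left(t \right)} = 2 t \left(-5 + t\right)$ ($O{\left(t \right)} = \left(t - 5\right) \left(t + t\right) = \left(-5 + t\right) 2 t = 2 t \left(-5 + t\right)$)
$H{\left(I \right)} = 48 - I$ ($H{\left(I \right)} = 2 \left(-3\right) \left(-5 - 3\right) - I = 2 \left(-3\right) \left(-8\right) - I = 48 - I$)
$H{\left(127 \right)} 1 = \left(48 - 127\right) 1 = \left(-79\right) 1 = -79$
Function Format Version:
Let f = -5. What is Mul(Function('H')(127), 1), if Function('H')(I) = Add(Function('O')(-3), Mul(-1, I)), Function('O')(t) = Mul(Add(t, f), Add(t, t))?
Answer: -79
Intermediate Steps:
Function('O')(t) = Mul(2, t, Add(-5, t)) (Function('O')(t) = Mul(Add(t, -5), Add(t, t)) = Mul(Add(-5, t), Mul(2, t)) = Mul(2, t, Add(-5, t)))
Function('H')(I) = Add(48, Mul(-1, I)) (Function('H')(I) = Add(Mul(2, -3, Add(-5, -3)), Mul(-1, I)) = Add(Mul(2, -3, -8), Mul(-1, I)) = Add(48, Mul(-1, I)))
Mul(Function('H')(127), 1) = Mul(Add(48, Mul(-1, 127)), 1) = Mul(Add(48, -127), 1) = Mul(-79, 1) = -79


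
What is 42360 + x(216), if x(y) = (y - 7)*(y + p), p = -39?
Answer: 79353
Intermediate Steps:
x(y) = (-39 + y)*(-7 + y) (x(y) = (y - 7)*(y - 39) = (-7 + y)*(-39 + y) = (-39 + y)*(-7 + y))
42360 + x(216) = 42360 + (273 + 216² - 46*216) = 42360 + (273 + 46656 - 9936) = 42360 + 36993 = 79353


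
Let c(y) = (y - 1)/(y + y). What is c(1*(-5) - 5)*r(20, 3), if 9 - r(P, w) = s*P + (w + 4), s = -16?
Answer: 1771/10 ≈ 177.10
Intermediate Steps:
c(y) = (-1 + y)/(2*y) (c(y) = (-1 + y)/((2*y)) = (-1 + y)*(1/(2*y)) = (-1 + y)/(2*y))
r(P, w) = 5 - w + 16*P (r(P, w) = 9 - (-16*P + (w + 4)) = 9 - (-16*P + (4 + w)) = 9 - (4 + w - 16*P) = 9 + (-4 - w + 16*P) = 5 - w + 16*P)
c(1*(-5) - 5)*r(20, 3) = ((-1 + (1*(-5) - 5))/(2*(1*(-5) - 5)))*(5 - 1*3 + 16*20) = ((-1 + (-5 - 5))/(2*(-5 - 5)))*(5 - 3 + 320) = ((½)*(-1 - 10)/(-10))*322 = ((½)*(-⅒)*(-11))*322 = (11/20)*322 = 1771/10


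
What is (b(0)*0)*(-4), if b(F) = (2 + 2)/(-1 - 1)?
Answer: 0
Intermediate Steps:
b(F) = -2 (b(F) = 4/(-2) = 4*(-1/2) = -2)
(b(0)*0)*(-4) = -2*0*(-4) = 0*(-4) = 0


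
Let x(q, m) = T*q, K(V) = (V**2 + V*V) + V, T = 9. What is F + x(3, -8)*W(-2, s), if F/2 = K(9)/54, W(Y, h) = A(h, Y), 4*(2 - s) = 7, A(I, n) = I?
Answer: 157/12 ≈ 13.083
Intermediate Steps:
s = 1/4 (s = 2 - 1/4*7 = 2 - 7/4 = 1/4 ≈ 0.25000)
K(V) = V + 2*V**2 (K(V) = (V**2 + V**2) + V = 2*V**2 + V = V + 2*V**2)
x(q, m) = 9*q
W(Y, h) = h
F = 19/3 (F = 2*((9*(1 + 2*9))/54) = 2*((9*(1 + 18))*(1/54)) = 2*((9*19)*(1/54)) = 2*(171*(1/54)) = 2*(19/6) = 19/3 ≈ 6.3333)
F + x(3, -8)*W(-2, s) = 19/3 + (9*3)*(1/4) = 19/3 + 27*(1/4) = 19/3 + 27/4 = 157/12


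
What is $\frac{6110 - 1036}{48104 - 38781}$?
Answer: $\frac{5074}{9323} \approx 0.54425$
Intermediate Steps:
$\frac{6110 - 1036}{48104 - 38781} = \frac{5074}{9323}$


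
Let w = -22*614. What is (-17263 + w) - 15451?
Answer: -46222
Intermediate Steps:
w = -13508
(-17263 + w) - 15451 = (-17263 - 13508) - 15451 = -30771 - 15451 = -46222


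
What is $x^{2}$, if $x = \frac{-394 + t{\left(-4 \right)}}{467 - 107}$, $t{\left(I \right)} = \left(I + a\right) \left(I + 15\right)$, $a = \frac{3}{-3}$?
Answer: $\frac{201601}{129600} \approx 1.5556$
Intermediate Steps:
$a = -1$ ($a = 3 \left(- \frac{1}{3}\right) = -1$)
$t{\left(I \right)} = \left(-1 + I\right) \left(15 + I\right)$ ($t{\left(I \right)} = \left(I - 1\right) \left(I + 15\right) = \left(-1 + I\right) \left(15 + I\right)$)
$x = - \frac{449}{360}$ ($x = \frac{-394 + \left(-15 + \left(-4\right)^{2} + 14 \left(-4\right)\right)}{467 - 107} = \frac{-394 - 55}{360} = \left(-394 - 55\right) \frac{1}{360} = \left(-449\right) \frac{1}{360} = - \frac{449}{360} \approx -1.2472$)
$x^{2} = \left(- \frac{449}{360}\right)^{2} = \frac{201601}{129600}$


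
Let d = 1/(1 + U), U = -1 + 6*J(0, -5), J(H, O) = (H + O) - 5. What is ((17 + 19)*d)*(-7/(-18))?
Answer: -7/30 ≈ -0.23333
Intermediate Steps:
J(H, O) = -5 + H + O
U = -61 (U = -1 + 6*(-5 + 0 - 5) = -1 + 6*(-10) = -1 - 60 = -61)
d = -1/60 (d = 1/(1 - 61) = 1/(-60) = -1/60 ≈ -0.016667)
((17 + 19)*d)*(-7/(-18)) = ((17 + 19)*(-1/60))*(-7/(-18)) = (36*(-1/60))*(-7*(-1/18)) = -3/5*7/18 = -7/30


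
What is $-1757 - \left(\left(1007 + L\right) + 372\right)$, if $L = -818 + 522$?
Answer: $-2840$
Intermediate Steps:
$L = -296$
$-1757 - \left(\left(1007 + L\right) + 372\right) = -1757 - \left(\left(1007 - 296\right) + 372\right) = -1757 - \left(711 + 372\right) = -1757 - 1083 = -2840$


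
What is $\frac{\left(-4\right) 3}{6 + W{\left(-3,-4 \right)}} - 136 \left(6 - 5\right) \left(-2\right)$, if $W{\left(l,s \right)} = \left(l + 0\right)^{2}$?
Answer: $\frac{1356}{5} \approx 271.2$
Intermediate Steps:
$W{\left(l,s \right)} = l^{2}$
$\frac{\left(-4\right) 3}{6 + W{\left(-3,-4 \right)}} - 136 \left(6 - 5\right) \left(-2\right) = \frac{\left(-4\right) 3}{6 + \left(-3\right)^{2}} - 136 \left(6 - 5\right) \left(-2\right) = - \frac{12}{6 + 9} - 136 \cdot 1 \left(-2\right) = - \frac{12}{15} - -272 = \left(-12\right) \frac{1}{15} + 272 = - \frac{4}{5} + 272 = \frac{1356}{5}$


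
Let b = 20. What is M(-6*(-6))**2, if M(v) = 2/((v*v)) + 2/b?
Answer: 108241/10497600 ≈ 0.010311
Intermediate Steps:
M(v) = 1/10 + 2/v**2 (M(v) = 2/((v*v)) + 2/20 = 2/(v**2) + 2*(1/20) = 2/v**2 + 1/10 = 1/10 + 2/v**2)
M(-6*(-6))**2 = (1/10 + 2/(-6*(-6))**2)**2 = (1/10 + 2/36**2)**2 = (1/10 + 2*(1/1296))**2 = (1/10 + 1/648)**2 = (329/3240)**2 = 108241/10497600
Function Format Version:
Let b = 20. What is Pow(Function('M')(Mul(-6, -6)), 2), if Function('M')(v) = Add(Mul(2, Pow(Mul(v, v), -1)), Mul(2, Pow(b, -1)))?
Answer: Rational(108241, 10497600) ≈ 0.010311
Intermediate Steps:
Function('M')(v) = Add(Rational(1, 10), Mul(2, Pow(v, -2))) (Function('M')(v) = Add(Mul(2, Pow(Mul(v, v), -1)), Mul(2, Pow(20, -1))) = Add(Mul(2, Pow(Pow(v, 2), -1)), Mul(2, Rational(1, 20))) = Add(Mul(2, Pow(v, -2)), Rational(1, 10)) = Add(Rational(1, 10), Mul(2, Pow(v, -2))))
Pow(Function('M')(Mul(-6, -6)), 2) = Pow(Add(Rational(1, 10), Mul(2, Pow(Mul(-6, -6), -2))), 2) = Pow(Add(Rational(1, 10), Mul(2, Pow(36, -2))), 2) = Pow(Add(Rational(1, 10), Mul(2, Rational(1, 1296))), 2) = Pow(Add(Rational(1, 10), Rational(1, 648)), 2) = Pow(Rational(329, 3240), 2) = Rational(108241, 10497600)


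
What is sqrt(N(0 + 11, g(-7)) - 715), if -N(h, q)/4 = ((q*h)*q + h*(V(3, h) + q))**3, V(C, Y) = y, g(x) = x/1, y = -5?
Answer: 3*I*sqrt(29964143) ≈ 16422.0*I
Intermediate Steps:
g(x) = x (g(x) = x*1 = x)
V(C, Y) = -5
N(h, q) = -4*(h*q**2 + h*(-5 + q))**3 (N(h, q) = -4*((q*h)*q + h*(-5 + q))**3 = -4*((h*q)*q + h*(-5 + q))**3 = -4*(h*q**2 + h*(-5 + q))**3)
sqrt(N(0 + 11, g(-7)) - 715) = sqrt(-4*(0 + 11)**3*(-5 - 7 + (-7)**2)**3 - 715) = sqrt(-4*11**3*(-5 - 7 + 49)**3 - 715) = sqrt(-4*1331*37**3 - 715) = sqrt(-4*1331*50653 - 715) = sqrt(-269676572 - 715) = sqrt(-269677287) = 3*I*sqrt(29964143)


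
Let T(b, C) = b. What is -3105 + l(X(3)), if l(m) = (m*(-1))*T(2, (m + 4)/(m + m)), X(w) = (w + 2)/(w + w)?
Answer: -9320/3 ≈ -3106.7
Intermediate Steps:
X(w) = (2 + w)/(2*w) (X(w) = (2 + w)/((2*w)) = (2 + w)*(1/(2*w)) = (2 + w)/(2*w))
l(m) = -2*m (l(m) = (m*(-1))*2 = -m*2 = -2*m)
-3105 + l(X(3)) = -3105 - (2 + 3)/3 = -3105 - 5/3 = -9320/3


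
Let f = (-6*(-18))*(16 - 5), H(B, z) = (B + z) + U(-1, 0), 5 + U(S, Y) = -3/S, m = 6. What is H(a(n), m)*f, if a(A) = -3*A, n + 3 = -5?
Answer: 33264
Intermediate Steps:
n = -8 (n = -3 - 5 = -8)
U(S, Y) = -5 - 3/S
H(B, z) = -2 + B + z (H(B, z) = (B + z) + (-5 - 3/(-1)) = (B + z) + (-5 - 3*(-1)) = (B + z) + (-5 + 3) = (B + z) - 2 = -2 + B + z)
f = 1188 (f = 108*11 = 1188)
H(a(n), m)*f = (-2 - 3*(-8) + 6)*1188 = (-2 + 24 + 6)*1188 = 28*1188 = 33264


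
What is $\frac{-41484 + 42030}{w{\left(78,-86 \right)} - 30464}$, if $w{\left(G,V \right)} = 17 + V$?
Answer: $- \frac{546}{30533} \approx -0.017882$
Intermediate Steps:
$\frac{-41484 + 42030}{w{\left(78,-86 \right)} - 30464} = \frac{-41484 + 42030}{\left(17 - 86\right) - 30464} = \frac{546}{-69 - 30464} = \frac{546}{-30533} = 546 \left(- \frac{1}{30533}\right) = - \frac{546}{30533}$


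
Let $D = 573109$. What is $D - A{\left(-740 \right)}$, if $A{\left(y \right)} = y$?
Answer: $573849$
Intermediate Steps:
$D - A{\left(-740 \right)} = 573109 - -740 = 573109 + 740 = 573849$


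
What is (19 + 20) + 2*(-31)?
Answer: -23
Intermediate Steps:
(19 + 20) + 2*(-31) = 39 - 62 = -23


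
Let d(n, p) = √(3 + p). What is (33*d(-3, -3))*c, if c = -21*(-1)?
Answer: 0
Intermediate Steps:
c = 21
(33*d(-3, -3))*c = (33*√(3 - 3))*21 = (33*√0)*21 = (33*0)*21 = 0*21 = 0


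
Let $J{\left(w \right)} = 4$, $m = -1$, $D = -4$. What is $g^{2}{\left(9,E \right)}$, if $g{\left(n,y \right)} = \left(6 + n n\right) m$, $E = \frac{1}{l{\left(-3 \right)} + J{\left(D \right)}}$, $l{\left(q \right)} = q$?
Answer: $7569$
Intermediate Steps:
$E = 1$ ($E = \frac{1}{-3 + 4} = 1^{-1} = 1$)
$g{\left(n,y \right)} = -6 - n^{2}$ ($g{\left(n,y \right)} = \left(6 + n n\right) \left(-1\right) = \left(6 + n^{2}\right) \left(-1\right) = -6 - n^{2}$)
$g^{2}{\left(9,E \right)} = \left(-6 - 9^{2}\right)^{2} = \left(-6 - 81\right)^{2} = \left(-87\right)^{2} = 7569$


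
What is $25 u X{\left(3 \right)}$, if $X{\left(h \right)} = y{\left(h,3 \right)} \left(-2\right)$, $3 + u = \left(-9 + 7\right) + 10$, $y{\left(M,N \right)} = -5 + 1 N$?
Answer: $500$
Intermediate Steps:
$y{\left(M,N \right)} = -5 + N$
$u = 5$ ($u = -3 + \left(\left(-9 + 7\right) + 10\right) = -3 + \left(-2 + 10\right) = -3 + 8 = 5$)
$X{\left(h \right)} = 4$ ($X{\left(h \right)} = \left(-5 + 3\right) \left(-2\right) = \left(-2\right) \left(-2\right) = 4$)
$25 u X{\left(3 \right)} = 25 \cdot 5 \cdot 4 = 125 \cdot 4 = 500$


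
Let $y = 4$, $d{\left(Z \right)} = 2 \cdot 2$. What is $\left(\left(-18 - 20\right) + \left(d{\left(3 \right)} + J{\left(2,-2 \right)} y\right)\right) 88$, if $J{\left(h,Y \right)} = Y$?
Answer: $-3696$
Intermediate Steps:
$d{\left(Z \right)} = 4$
$\left(\left(-18 - 20\right) + \left(d{\left(3 \right)} + J{\left(2,-2 \right)} y\right)\right) 88 = \left(\left(-18 - 20\right) + \left(4 - 8\right)\right) 88 = \left(-38 - 4\right) 88 = \left(-42\right) 88 = -3696$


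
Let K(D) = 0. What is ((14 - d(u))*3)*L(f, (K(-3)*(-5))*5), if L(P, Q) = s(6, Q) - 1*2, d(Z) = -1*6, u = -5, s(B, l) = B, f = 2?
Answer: 240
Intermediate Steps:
d(Z) = -6
L(P, Q) = 4 (L(P, Q) = 6 - 1*2 = 6 - 2 = 4)
((14 - d(u))*3)*L(f, (K(-3)*(-5))*5) = ((14 - 1*(-6))*3)*4 = ((14 + 6)*3)*4 = (20*3)*4 = 60*4 = 240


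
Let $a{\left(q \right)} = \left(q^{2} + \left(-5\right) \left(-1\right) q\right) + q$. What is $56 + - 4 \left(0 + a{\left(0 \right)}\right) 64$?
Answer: $56$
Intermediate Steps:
$a{\left(q \right)} = q^{2} + 6 q$ ($a{\left(q \right)} = \left(q^{2} + 5 q\right) + q = q^{2} + 6 q$)
$56 + - 4 \left(0 + a{\left(0 \right)}\right) 64 = 56 + - 4 \left(0 + 0 \left(6 + 0\right)\right) 64 = 56 + - 4 \left(0 + 0 \cdot 6\right) 64 = 56 + - 4 \left(0 + 0\right) 64 = 56 + \left(-4\right) 0 \cdot 64 = 56 + 0 \cdot 64 = 56 + 0 = 56$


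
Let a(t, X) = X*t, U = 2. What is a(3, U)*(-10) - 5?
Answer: -65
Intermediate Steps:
a(3, U)*(-10) - 5 = (2*3)*(-10) - 5 = 6*(-10) - 5 = -60 - 5 = -65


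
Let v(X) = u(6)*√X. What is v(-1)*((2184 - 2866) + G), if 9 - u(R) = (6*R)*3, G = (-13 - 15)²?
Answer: -10098*I ≈ -10098.0*I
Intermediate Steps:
G = 784 (G = (-28)² = 784)
u(R) = 9 - 18*R (u(R) = 9 - 6*R*3 = 9 - 18*R)
v(X) = -99*√X (v(X) = (9 - 18*6)*√X = (9 - 108)*√X = -99*√X)
v(-1)*((2184 - 2866) + G) = (-99*I)*((2184 - 2866) + 784) = (-99*I)*(-682 + 784) = -99*I*102 = -10098*I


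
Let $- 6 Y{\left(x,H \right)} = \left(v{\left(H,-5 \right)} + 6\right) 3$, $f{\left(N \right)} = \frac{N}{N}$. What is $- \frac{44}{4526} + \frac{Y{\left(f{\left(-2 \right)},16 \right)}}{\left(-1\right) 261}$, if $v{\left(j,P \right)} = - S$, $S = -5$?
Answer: $\frac{13409}{1181286} \approx 0.011351$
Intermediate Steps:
$f{\left(N \right)} = 1$
$v{\left(j,P \right)} = 5$ ($v{\left(j,P \right)} = \left(-1\right) \left(-5\right) = 5$)
$Y{\left(x,H \right)} = - \frac{11}{2}$ ($Y{\left(x,H \right)} = - \frac{\left(5 + 6\right) 3}{6} = - \frac{11 \cdot 3}{6} = \left(- \frac{1}{6}\right) 33 = - \frac{11}{2}$)
$- \frac{44}{4526} + \frac{Y{\left(f{\left(-2 \right)},16 \right)}}{\left(-1\right) 261} = - \frac{44}{4526} - \frac{11}{2 \left(\left(-1\right) 261\right)} = \left(-44\right) \frac{1}{4526} - \frac{11}{2 \left(-261\right)} = - \frac{22}{2263} - - \frac{11}{522} = - \frac{22}{2263} + \frac{11}{522} = \frac{13409}{1181286}$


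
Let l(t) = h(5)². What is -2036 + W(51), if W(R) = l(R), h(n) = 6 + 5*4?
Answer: -1360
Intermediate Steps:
h(n) = 26 (h(n) = 6 + 20 = 26)
l(t) = 676 (l(t) = 26² = 676)
W(R) = 676
-2036 + W(51) = -2036 + 676 = -1360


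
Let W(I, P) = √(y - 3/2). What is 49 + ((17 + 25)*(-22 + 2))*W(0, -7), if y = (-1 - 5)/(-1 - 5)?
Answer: 49 - 420*I*√2 ≈ 49.0 - 593.97*I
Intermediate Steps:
y = 1 (y = -6/(-6) = -6*(-⅙) = 1)
W(I, P) = I*√2/2 (W(I, P) = √(1 - 3/2) = √(-½) = I*√2/2)
49 + ((17 + 25)*(-22 + 2))*W(0, -7) = 49 + ((17 + 25)*(-22 + 2))*(I*√2/2) = 49 + (42*(-20))*(I*√2/2) = 49 - 420*I*√2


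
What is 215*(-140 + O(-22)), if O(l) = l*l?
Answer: 73960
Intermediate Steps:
O(l) = l²
215*(-140 + O(-22)) = 215*(-140 + (-22)²) = 215*(-140 + 484) = 215*344 = 73960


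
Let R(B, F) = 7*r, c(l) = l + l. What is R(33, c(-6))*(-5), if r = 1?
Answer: -35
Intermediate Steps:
c(l) = 2*l
R(B, F) = 7 (R(B, F) = 7*1 = 7)
R(33, c(-6))*(-5) = 7*(-5) = -35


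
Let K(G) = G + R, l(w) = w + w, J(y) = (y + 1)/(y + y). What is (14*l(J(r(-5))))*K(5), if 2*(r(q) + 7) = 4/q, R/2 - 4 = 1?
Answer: 6720/37 ≈ 181.62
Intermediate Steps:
R = 10 (R = 8 + 2*1 = 8 + 2 = 10)
r(q) = -7 + 2/q (r(q) = -7 + (4/q)/2 = -7 + 2/q)
J(y) = (1 + y)/(2*y) (J(y) = (1 + y)/((2*y)) = (1 + y)*(1/(2*y)) = (1 + y)/(2*y))
l(w) = 2*w
K(G) = 10 + G (K(G) = G + 10 = 10 + G)
(14*l(J(r(-5))))*K(5) = (14*(2*((1 + (-7 + 2/(-5)))/(2*(-7 + 2/(-5))))))*(10 + 5) = (14*(2*((1 + (-7 + 2*(-⅕)))/(2*(-7 + 2*(-⅕))))))*15 = (14*(2*((1 + (-7 - ⅖))/(2*(-7 - ⅖)))))*15 = (14*(2*((1 - 37/5)/(2*(-37/5)))))*15 = (14*(2*((½)*(-5/37)*(-32/5))))*15 = (14*(2*(16/37)))*15 = (14*(32/37))*15 = (448/37)*15 = 6720/37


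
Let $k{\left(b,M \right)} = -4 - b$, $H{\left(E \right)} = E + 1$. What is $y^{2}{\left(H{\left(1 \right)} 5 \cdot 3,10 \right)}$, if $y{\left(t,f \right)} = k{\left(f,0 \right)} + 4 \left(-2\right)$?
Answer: $484$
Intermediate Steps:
$H{\left(E \right)} = 1 + E$
$y{\left(t,f \right)} = -12 - f$ ($y{\left(t,f \right)} = \left(-4 - f\right) + 4 \left(-2\right) = \left(-4 - f\right) - 8 = -12 - f$)
$y^{2}{\left(H{\left(1 \right)} 5 \cdot 3,10 \right)} = \left(-12 - 10\right)^{2} = \left(-22\right)^{2} = 484$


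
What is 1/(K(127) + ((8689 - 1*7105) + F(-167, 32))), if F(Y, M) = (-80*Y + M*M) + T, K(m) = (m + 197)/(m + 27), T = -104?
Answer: 77/1221690 ≈ 6.3027e-5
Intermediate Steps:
K(m) = (197 + m)/(27 + m)
F(Y, M) = -104 + M**2 - 80*Y (F(Y, M) = (-80*Y + M*M) - 104 = (-80*Y + M**2) - 104 = (M**2 - 80*Y) - 104 = -104 + M**2 - 80*Y)
1/(K(127) + ((8689 - 1*7105) + F(-167, 32))) = 1/((197 + 127)/(27 + 127) + ((8689 - 1*7105) + (-104 + 32**2 - 80*(-167)))) = 1/(324/154 + ((8689 - 7105) + (-104 + 1024 + 13360))) = 1/((1/154)*324 + (1584 + 14280)) = 1/(162/77 + 15864) = 1/(1221690/77) = 77/1221690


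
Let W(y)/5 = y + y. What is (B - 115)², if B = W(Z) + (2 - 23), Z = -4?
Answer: 30976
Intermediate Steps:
W(y) = 10*y (W(y) = 5*(y + y) = 5*(2*y) = 10*y)
B = -61 (B = 10*(-4) + (2 - 23) = -40 - 21 = -61)
(B - 115)² = (-61 - 115)² = (-176)² = 30976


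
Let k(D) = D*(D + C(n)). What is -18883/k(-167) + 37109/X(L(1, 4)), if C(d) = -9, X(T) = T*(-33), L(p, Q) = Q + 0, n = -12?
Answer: -24845461/88176 ≈ -281.77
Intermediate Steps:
L(p, Q) = Q
X(T) = -33*T
k(D) = D*(-9 + D) (k(D) = D*(D - 9) = D*(-9 + D))
-18883/k(-167) + 37109/X(L(1, 4)) = -18883*(-1/(167*(-9 - 167))) + 37109/((-33*4)) = -18883/((-167*(-176))) + 37109/(-132) = -18883/29392 + 37109*(-1/132) = -18883*1/29392 - 37109/132 = -18883/29392 - 37109/132 = -24845461/88176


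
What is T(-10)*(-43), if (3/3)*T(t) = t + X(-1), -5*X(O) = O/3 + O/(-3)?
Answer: 430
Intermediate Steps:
X(O) = 0 (X(O) = -(O/3 + O/(-3))/5 = -(O*(⅓) + O*(-⅓))/5 = -(O/3 - O/3)/5 = -⅕*0 = 0)
T(t) = t (T(t) = t + 0 = t)
T(-10)*(-43) = -10*(-43) = 430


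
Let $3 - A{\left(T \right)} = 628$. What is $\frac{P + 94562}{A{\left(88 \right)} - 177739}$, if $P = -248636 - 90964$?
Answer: $\frac{7207}{5246} \approx 1.3738$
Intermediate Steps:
$A{\left(T \right)} = -625$ ($A{\left(T \right)} = 3 - 628 = -625$)
$P = -339600$
$\frac{P + 94562}{A{\left(88 \right)} - 177739} = \frac{-339600 + 94562}{-625 - 177739} = - \frac{245038}{-178364} = \left(-245038\right) \left(- \frac{1}{178364}\right) = \frac{7207}{5246}$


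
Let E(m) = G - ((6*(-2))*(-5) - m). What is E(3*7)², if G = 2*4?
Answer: 961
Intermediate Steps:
G = 8
E(m) = -52 + m (E(m) = 8 - ((6*(-2))*(-5) - m) = 8 - (-12*(-5) - m) = 8 - (60 - m) = 8 + (-60 + m) = -52 + m)
E(3*7)² = (-52 + 3*7)² = (-52 + 21)² = (-31)² = 961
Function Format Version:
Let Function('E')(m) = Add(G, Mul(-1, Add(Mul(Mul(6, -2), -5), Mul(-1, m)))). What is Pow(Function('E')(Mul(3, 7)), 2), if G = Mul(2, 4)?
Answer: 961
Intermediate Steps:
G = 8
Function('E')(m) = Add(-52, m) (Function('E')(m) = Add(8, Mul(-1, Add(Mul(Mul(6, -2), -5), Mul(-1, m)))) = Add(8, Mul(-1, Add(Mul(-12, -5), Mul(-1, m)))) = Add(8, Mul(-1, Add(60, Mul(-1, m)))) = Add(8, Add(-60, m)) = Add(-52, m))
Pow(Function('E')(Mul(3, 7)), 2) = Pow(Add(-52, Mul(3, 7)), 2) = Pow(Add(-52, 21), 2) = Pow(-31, 2) = 961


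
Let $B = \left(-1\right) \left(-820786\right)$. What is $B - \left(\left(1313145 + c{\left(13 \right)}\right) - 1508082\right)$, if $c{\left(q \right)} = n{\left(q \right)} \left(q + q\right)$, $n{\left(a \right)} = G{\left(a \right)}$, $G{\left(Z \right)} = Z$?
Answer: $1015385$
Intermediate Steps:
$B = 820786$
$n{\left(a \right)} = a$
$c{\left(q \right)} = 2 q^{2}$ ($c{\left(q \right)} = q \left(q + q\right) = q 2 q = 2 q^{2}$)
$B - \left(\left(1313145 + c{\left(13 \right)}\right) - 1508082\right) = 820786 - \left(\left(1313145 + 2 \cdot 13^{2}\right) - 1508082\right) = 820786 - \left(\left(1313145 + 2 \cdot 169\right) - 1508082\right) = 820786 - \left(\left(1313145 + 338\right) - 1508082\right) = 820786 - \left(1313483 - 1508082\right) = 820786 - -194599 = 820786 + 194599 = 1015385$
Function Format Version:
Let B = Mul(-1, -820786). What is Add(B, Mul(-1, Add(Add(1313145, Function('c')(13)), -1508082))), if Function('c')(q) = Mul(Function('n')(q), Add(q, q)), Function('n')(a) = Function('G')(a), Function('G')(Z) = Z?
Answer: 1015385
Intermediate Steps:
B = 820786
Function('n')(a) = a
Function('c')(q) = Mul(2, Pow(q, 2)) (Function('c')(q) = Mul(q, Add(q, q)) = Mul(q, Mul(2, q)) = Mul(2, Pow(q, 2)))
Add(B, Mul(-1, Add(Add(1313145, Function('c')(13)), -1508082))) = Add(820786, Mul(-1, Add(Add(1313145, Mul(2, Pow(13, 2))), -1508082))) = Add(820786, Mul(-1, Add(Add(1313145, Mul(2, 169)), -1508082))) = Add(820786, Mul(-1, Add(Add(1313145, 338), -1508082))) = Add(820786, Mul(-1, Add(1313483, -1508082))) = Add(820786, Mul(-1, -194599)) = Add(820786, 194599) = 1015385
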